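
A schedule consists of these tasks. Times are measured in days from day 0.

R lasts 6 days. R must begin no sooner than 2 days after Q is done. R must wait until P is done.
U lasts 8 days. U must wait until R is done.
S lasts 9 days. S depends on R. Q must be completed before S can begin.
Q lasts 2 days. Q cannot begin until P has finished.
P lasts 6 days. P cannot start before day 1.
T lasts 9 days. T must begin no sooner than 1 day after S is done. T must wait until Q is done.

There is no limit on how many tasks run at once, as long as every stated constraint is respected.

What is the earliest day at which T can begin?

P waits on its own release at day 1, so it starts at day 1 and finishes at 1 + 6 = day 7.
After P (finishes day 7), Q can start at day 7 and finishes at day 9.
R cannot start until Q (finishes day 9, plus 2-day gap → day 11); P (finishes day 7). The controlling bound is day 11, so R finishes at 11 + 6 = day 17.
S has to wait for R (finishes day 17); Q (finishes day 9). The latest of these is day 17, so S runs day 17 to 17 + 9 = day 26.
T waits on S (finishes day 26, plus 1-day gap → day 27); Q (finishes day 9). The latest of these is day 27, which is the earliest T can start.

27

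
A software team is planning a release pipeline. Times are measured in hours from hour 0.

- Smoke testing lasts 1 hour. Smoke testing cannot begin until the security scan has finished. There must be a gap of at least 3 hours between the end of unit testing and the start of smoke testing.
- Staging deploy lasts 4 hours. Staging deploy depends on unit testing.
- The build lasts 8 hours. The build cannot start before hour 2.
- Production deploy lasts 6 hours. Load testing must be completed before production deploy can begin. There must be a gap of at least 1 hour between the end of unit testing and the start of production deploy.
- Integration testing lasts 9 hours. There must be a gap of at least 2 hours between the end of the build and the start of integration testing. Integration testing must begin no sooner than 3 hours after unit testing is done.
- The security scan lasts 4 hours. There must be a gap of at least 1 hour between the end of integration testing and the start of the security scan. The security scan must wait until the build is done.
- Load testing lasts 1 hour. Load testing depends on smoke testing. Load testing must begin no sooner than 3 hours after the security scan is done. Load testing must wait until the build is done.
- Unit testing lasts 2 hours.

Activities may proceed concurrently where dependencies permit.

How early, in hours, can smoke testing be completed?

Unit testing can start immediately at hour 0; it finishes at hour 2.
After its own release at hour 2, the build can start at hour 2 and finishes at hour 10.
For integration testing: the build (finishes hour 10, plus 2-hour gap → hour 12); unit testing (finishes hour 2, plus 3-hour gap → hour 5). Taking the maximum gives a start of hour 12, and it finishes at 12 + 9 = hour 21.
The security scan has to wait for integration testing (finishes hour 21, plus 1-hour gap → hour 22); the build (finishes hour 10). The latest of these is hour 22, so the security scan runs hour 22 to 22 + 4 = hour 26.
Smoke testing cannot start until the security scan (finishes hour 26); unit testing (finishes hour 2, plus 3-hour gap → hour 5). The controlling bound is hour 26, so smoke testing finishes at 26 + 1 = hour 27.

27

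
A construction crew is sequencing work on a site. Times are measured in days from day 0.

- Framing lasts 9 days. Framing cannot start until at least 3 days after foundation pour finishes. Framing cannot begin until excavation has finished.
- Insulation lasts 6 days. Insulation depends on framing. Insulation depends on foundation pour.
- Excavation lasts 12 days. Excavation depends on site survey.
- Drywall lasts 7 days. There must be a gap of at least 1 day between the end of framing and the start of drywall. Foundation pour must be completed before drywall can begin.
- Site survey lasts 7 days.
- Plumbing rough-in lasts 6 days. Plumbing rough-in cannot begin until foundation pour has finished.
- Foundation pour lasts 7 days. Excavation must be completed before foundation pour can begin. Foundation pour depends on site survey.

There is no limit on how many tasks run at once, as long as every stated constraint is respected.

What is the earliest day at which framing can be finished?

Site survey has no prerequisites, so it starts at day 0 and finishes at day 7.
Excavation waits on site survey (finishes day 7), so it starts at day 7 and finishes at 7 + 12 = day 19.
For foundation pour: excavation (finishes day 19); site survey (finishes day 7). Taking the maximum gives a start of day 19, and it finishes at 19 + 7 = day 26.
For framing: foundation pour (finishes day 26, plus 3-day gap → day 29); excavation (finishes day 19). Taking the maximum gives a start of day 29, and it finishes at 29 + 9 = day 38.

38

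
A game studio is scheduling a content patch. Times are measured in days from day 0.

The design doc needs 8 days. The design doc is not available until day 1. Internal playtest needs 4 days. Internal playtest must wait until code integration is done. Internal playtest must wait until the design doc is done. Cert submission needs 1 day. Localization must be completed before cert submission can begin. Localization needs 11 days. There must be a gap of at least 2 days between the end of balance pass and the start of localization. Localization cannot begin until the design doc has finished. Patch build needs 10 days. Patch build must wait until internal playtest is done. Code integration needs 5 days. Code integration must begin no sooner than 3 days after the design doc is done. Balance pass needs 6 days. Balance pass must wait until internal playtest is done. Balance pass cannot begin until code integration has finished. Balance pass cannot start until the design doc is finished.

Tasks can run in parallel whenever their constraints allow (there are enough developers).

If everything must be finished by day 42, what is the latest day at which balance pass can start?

22

Nothing follows cert submission; the deadline of day 42 is its only limit. It must start by 42 − 1 = day 41.
Since cert submission (must start by day 41) depends on it, localization must finish by day 41. Backing off its 11-day duration gives a latest start of day 30.
Since localization (must start by day 30, minus 2-day gap → day 28) depends on it, balance pass must finish by day 28. Backing off its 6-day duration gives a latest start of day 22.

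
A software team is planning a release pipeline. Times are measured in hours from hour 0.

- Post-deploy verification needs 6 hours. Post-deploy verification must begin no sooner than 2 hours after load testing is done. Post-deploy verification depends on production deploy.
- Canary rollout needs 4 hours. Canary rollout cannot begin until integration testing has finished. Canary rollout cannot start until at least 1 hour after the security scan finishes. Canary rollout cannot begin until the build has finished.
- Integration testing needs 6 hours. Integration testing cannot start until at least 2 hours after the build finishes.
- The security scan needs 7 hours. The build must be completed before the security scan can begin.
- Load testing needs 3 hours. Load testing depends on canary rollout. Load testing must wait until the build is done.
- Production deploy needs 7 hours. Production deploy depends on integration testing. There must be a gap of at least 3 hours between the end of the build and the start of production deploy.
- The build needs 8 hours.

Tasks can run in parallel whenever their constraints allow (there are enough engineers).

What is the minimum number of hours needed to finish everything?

31

The build can start immediately at hour 0; it finishes at hour 8.
After the build (finishes hour 8), the security scan can start at hour 8 and finishes at hour 15.
After the build (finishes hour 8, plus 2-hour gap → hour 10), integration testing can start at hour 10 and finishes at hour 16.
Production deploy cannot start until integration testing (finishes hour 16); the build (finishes hour 8, plus 3-hour gap → hour 11). The controlling bound is hour 16, so production deploy finishes at 16 + 7 = hour 23.
Canary rollout needs all of integration testing (finishes hour 16); the security scan (finishes hour 15, plus 1-hour gap → hour 16); the build (finishes hour 8). That puts its earliest start at hour 16; it finishes at 16 + 4 = hour 20.
Load testing has to wait for canary rollout (finishes hour 20); the build (finishes hour 8). The latest of these is hour 20, so load testing runs hour 20 to 20 + 3 = hour 23.
Post-deploy verification needs all of load testing (finishes hour 23, plus 2-hour gap → hour 25); production deploy (finishes hour 23). That puts its earliest start at hour 25; it finishes at 25 + 6 = hour 31.
All tasks are finished once the last one completes. Finish times: The build at 8, Integration testing at 16, The security scan at 15, Canary rollout at 20, Load testing at 23, Production deploy at 23, Post-deploy verification at 31. The latest is hour 31.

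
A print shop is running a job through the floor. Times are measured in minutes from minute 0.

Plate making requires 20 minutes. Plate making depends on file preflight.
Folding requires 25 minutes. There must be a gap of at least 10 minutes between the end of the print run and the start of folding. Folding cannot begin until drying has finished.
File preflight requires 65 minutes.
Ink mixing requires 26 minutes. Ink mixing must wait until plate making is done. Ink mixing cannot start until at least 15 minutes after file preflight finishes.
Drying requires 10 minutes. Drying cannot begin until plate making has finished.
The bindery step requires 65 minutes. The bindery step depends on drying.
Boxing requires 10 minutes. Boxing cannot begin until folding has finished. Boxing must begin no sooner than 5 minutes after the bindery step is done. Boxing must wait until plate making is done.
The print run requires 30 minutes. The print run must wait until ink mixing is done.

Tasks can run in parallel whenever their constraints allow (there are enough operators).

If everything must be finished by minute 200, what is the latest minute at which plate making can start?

Boxing has no dependents, so it just needs to finish by minute 200. Starting by 200 − 10 = minute 190 achieves that.
Since boxing (must start by minute 190) depends on it, folding must finish by minute 190. Backing off its 25-minute duration gives a latest start of minute 165.
The print run feeds into folding (must start by minute 165, minus 10-minute gap → minute 155); so the print run must finish by minute 155 and therefore start by minute 125.
Ink mixing has to be done before the print run (must start by minute 125). That means finishing by minute 125, i.e. starting by 125 − 26 = minute 99.
Since boxing (must start by minute 190, minus 5-minute gap → minute 185) depends on it, the bindery step must finish by minute 185. Backing off its 65-minute duration gives a latest start of minute 120.
Drying feeds folding (must start by minute 165); the bindery step (must start by minute 120). Taking the minimum, drying must finish by minute 120 and start by 120 − 10 = minute 110.
Plate making must finish in time for ink mixing (must start by minute 99); drying (must start by minute 110); boxing (must start by minute 190). The tightest is minute 99, so plate making must start by 99 − 20 = minute 79.

79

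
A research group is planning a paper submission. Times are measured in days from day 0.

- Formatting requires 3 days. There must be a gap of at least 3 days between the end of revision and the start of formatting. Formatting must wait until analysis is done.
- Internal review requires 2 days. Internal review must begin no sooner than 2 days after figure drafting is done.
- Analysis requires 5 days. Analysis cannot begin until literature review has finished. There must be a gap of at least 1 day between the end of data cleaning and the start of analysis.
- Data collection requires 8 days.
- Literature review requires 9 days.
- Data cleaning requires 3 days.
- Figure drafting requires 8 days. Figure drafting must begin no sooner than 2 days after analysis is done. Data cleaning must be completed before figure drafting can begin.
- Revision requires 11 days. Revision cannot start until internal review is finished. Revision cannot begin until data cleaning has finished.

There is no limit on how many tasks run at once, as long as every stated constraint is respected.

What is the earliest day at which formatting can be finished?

Nothing blocks data cleaning, so it runs from day 0 to day 3.
Nothing blocks literature review, so it runs from day 0 to day 9.
Analysis needs all of literature review (finishes day 9); data cleaning (finishes day 3, plus 1-day gap → day 4). That puts its earliest start at day 9; it finishes at 9 + 5 = day 14.
Figure drafting needs all of analysis (finishes day 14, plus 2-day gap → day 16); data cleaning (finishes day 3). That puts its earliest start at day 16; it finishes at 16 + 8 = day 24.
Internal review waits on figure drafting (finishes day 24, plus 2-day gap → day 26), so it starts at day 26 and finishes at 26 + 2 = day 28.
Revision has to wait for internal review (finishes day 28); data cleaning (finishes day 3). The latest of these is day 28, so revision runs day 28 to 28 + 11 = day 39.
Formatting needs all of revision (finishes day 39, plus 3-day gap → day 42); analysis (finishes day 14). That puts its earliest start at day 42; it finishes at 42 + 3 = day 45.

45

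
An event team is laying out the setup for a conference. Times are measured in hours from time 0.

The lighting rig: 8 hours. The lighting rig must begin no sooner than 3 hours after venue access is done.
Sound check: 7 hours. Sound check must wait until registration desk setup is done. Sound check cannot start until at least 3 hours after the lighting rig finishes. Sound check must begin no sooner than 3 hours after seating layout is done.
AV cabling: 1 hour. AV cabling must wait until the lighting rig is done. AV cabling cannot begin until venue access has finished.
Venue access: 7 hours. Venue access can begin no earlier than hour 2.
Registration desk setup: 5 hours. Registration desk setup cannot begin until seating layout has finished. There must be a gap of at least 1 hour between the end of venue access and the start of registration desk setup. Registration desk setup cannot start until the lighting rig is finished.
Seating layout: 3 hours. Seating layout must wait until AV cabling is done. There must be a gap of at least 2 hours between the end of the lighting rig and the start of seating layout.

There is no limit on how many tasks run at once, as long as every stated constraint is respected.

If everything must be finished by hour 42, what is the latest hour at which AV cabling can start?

26

Sound check has no dependents, so it just needs to finish by hour 42. Starting by 42 − 7 = hour 35 achieves that.
Registration desk setup must finish before sound check (must start by hour 35). With a 5-hour duration, registration desk setup must start by 35 − 5 = hour 30.
For seating layout: registration desk setup (must start by hour 30); sound check (must start by hour 35, minus 3-hour gap → hour 32). The most restrictive is hour 30; with a 3-hour duration, seating layout must start by hour 27.
AV cabling must finish before seating layout (must start by hour 27). With a 1-hour duration, AV cabling must start by 27 − 1 = hour 26.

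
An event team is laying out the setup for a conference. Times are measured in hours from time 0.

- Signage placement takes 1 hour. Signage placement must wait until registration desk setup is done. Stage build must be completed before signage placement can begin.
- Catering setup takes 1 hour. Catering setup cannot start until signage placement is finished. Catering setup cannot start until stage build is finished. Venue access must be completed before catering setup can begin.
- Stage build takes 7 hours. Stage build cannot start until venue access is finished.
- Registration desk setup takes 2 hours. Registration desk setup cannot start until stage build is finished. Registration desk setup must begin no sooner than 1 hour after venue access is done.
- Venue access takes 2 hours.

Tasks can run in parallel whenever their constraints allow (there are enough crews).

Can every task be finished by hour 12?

No

Venue access can start immediately at hour 0; it finishes at hour 2.
Stage build waits on venue access (finishes hour 2), so it starts at hour 2 and finishes at 2 + 7 = hour 9.
For registration desk setup: stage build (finishes hour 9); venue access (finishes hour 2, plus 1-hour gap → hour 3). Taking the maximum gives a start of hour 9, and it finishes at 9 + 2 = hour 11.
For signage placement: registration desk setup (finishes hour 11); stage build (finishes hour 9). Taking the maximum gives a start of hour 11, and it finishes at 11 + 1 = hour 12.
Catering setup needs all of signage placement (finishes hour 12); stage build (finishes hour 9); venue access (finishes hour 2). That puts its earliest start at hour 12; it finishes at 12 + 1 = hour 13.
The earliest everything can be done is hour 13, which is after the deadline of 12, so it is not possible.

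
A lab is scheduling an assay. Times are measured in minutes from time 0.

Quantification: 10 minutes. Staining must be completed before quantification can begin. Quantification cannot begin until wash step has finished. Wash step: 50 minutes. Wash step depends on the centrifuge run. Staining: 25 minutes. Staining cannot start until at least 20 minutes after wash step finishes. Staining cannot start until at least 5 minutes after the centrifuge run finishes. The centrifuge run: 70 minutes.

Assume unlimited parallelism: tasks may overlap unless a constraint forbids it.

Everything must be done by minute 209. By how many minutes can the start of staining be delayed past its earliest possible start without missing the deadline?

34

The centrifuge run has no prerequisites, so it starts at minute 0 and finishes at minute 70.
Wash step cannot begin until the centrifuge run (finishes minute 70). It runs from minute 70 to 70 + 50 = minute 120.
For staining: wash step (finishes minute 120, plus 20-minute gap → minute 140); the centrifuge run (finishes minute 70, plus 5-minute gap → minute 75). Taking the maximum gives a start of minute 140, and it finishes at 140 + 25 = minute 165.

Working backward from the deadline:
Quantification has no dependents, so it just needs to finish by minute 209. Starting by 209 − 10 = minute 199 achieves that.
Staining must finish before quantification (must start by minute 199). With a 25-minute duration, staining must start by 199 − 25 = minute 174.
So staining can start as early as minute 140 and as late as minute 174, giving 174 − 140 = 34 minutes of slack.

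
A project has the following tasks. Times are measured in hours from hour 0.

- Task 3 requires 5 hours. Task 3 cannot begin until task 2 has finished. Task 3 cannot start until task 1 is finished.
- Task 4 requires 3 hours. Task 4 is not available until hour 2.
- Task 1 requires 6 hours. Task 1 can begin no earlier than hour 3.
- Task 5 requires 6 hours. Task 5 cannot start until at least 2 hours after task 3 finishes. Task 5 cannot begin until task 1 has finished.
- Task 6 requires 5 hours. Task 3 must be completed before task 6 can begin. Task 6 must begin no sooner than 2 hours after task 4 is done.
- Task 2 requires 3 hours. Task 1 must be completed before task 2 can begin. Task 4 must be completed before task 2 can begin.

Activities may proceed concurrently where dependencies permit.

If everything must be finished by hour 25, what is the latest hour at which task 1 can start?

Task 5 has no dependents, so it just needs to finish by hour 25. Starting by 25 − 6 = hour 19 achieves that.
To finish by hour 25, task 6 (duration 5) must start no later than hour 20.
Task 3 has several dependents: task 5 (must start by hour 19, minus 2-hour gap → hour 17); task 6 (must start by hour 20). The earliest of those limits is hour 17, so task 3 must start by 17 − 5 = hour 12.
Since task 3 (must start by hour 12) depends on it, task 2 must finish by hour 12. Backing off its 3-hour duration gives a latest start of hour 9.
For task 1: task 2 (must start by hour 9); task 3 (must start by hour 12); task 5 (must start by hour 19). The most restrictive is hour 9; with a 6-hour duration, task 1 must start by hour 3.

3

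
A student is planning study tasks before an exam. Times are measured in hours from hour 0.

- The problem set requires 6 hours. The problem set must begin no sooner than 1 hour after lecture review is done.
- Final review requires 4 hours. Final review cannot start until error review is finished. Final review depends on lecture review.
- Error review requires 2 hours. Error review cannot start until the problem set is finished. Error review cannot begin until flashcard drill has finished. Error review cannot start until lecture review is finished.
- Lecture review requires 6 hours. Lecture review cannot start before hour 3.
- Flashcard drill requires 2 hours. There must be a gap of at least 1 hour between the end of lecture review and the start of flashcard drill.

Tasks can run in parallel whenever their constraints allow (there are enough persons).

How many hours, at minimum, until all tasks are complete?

22

Lecture review cannot begin until its own release at hour 3. It runs from hour 3 to 3 + 6 = hour 9.
Flashcard drill waits on lecture review (finishes hour 9, plus 1-hour gap → hour 10), so it starts at hour 10 and finishes at 10 + 2 = hour 12.
After lecture review (finishes hour 9, plus 1-hour gap → hour 10), the problem set can start at hour 10 and finishes at hour 16.
For error review: the problem set (finishes hour 16); flashcard drill (finishes hour 12); lecture review (finishes hour 9). Taking the maximum gives a start of hour 16, and it finishes at 16 + 2 = hour 18.
For final review: error review (finishes hour 18); lecture review (finishes hour 9). Taking the maximum gives a start of hour 18, and it finishes at 18 + 4 = hour 22.
All tasks are finished once the last one completes. Finish times: Lecture review at 9, The problem set at 16, Flashcard drill at 12, Error review at 18, Final review at 22. The latest is hour 22.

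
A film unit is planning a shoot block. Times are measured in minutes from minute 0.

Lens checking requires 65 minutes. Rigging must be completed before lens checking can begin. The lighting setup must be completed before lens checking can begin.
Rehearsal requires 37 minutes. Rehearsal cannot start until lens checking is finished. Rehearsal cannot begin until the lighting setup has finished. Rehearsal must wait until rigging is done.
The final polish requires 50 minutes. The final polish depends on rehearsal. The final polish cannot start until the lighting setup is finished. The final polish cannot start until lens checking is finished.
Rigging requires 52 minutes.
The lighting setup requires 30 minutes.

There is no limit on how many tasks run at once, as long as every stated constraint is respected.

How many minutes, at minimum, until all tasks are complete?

The lighting setup has no prerequisites, so it starts at minute 0 and finishes at minute 30.
Nothing blocks rigging, so it runs from minute 0 to minute 52.
Lens checking cannot start until rigging (finishes minute 52); the lighting setup (finishes minute 30). The controlling bound is minute 52, so lens checking finishes at 52 + 65 = minute 117.
For rehearsal: lens checking (finishes minute 117); the lighting setup (finishes minute 30); rigging (finishes minute 52). Taking the maximum gives a start of minute 117, and it finishes at 117 + 37 = minute 154.
The final polish has to wait for rehearsal (finishes minute 154); the lighting setup (finishes minute 30); lens checking (finishes minute 117). The latest of these is minute 154, so the final polish runs minute 154 to 154 + 50 = minute 204.
All tasks are finished once the last one completes. Finish times: Rigging at 52, The lighting setup at 30, Lens checking at 117, Rehearsal at 154, The final polish at 204. The latest is minute 204.

204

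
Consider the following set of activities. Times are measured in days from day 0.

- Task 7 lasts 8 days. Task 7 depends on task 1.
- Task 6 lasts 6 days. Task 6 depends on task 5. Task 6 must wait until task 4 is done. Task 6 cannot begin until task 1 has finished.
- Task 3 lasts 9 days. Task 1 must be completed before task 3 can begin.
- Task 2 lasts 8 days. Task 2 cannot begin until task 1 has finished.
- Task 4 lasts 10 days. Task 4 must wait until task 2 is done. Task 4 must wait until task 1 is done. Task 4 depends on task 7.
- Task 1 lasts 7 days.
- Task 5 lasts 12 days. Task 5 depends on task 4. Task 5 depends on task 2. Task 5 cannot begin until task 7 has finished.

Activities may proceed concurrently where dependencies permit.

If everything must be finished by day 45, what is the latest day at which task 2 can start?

Task 6 must finish by day 45; it takes 6 days, so it must start by 45 − 6 = day 39.
Task 5 has to be done before task 6 (must start by day 39). That means finishing by day 39, i.e. starting by 39 − 12 = day 27.
Task 4 has several dependents: task 5 (must start by day 27); task 6 (must start by day 39). The earliest of those limits is day 27, so task 4 must start by 27 − 10 = day 17.
Task 2 feeds task 4 (must start by day 17); task 5 (must start by day 27). Taking the minimum, task 2 must finish by day 17 and start by 17 − 8 = day 9.

9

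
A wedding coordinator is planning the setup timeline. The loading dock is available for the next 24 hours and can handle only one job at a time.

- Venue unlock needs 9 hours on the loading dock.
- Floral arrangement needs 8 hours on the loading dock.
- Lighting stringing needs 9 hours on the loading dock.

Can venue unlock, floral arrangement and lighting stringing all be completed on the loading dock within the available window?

Running back to back, the jobs need 9 + 8 + 9 = 26 hours on the loading dock.
Since 26 > 24, they cannot all fit.

No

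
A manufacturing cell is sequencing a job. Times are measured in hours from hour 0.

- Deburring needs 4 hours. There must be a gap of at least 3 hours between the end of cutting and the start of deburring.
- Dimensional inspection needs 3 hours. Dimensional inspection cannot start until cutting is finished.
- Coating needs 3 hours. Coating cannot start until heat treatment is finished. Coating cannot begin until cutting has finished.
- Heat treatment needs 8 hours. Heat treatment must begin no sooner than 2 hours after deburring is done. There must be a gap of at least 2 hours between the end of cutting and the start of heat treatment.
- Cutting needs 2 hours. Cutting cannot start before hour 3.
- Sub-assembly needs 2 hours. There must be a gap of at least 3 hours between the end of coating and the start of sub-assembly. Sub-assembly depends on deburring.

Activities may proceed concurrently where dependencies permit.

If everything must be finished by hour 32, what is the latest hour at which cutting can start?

5

Nothing follows sub-assembly; the deadline of hour 32 is its only limit. It must start by 32 − 2 = hour 30.
Since sub-assembly (must start by hour 30, minus 3-hour gap → hour 27) depends on it, coating must finish by hour 27. Backing off its 3-hour duration gives a latest start of hour 24.
Since coating (must start by hour 24) depends on it, heat treatment must finish by hour 24. Backing off its 8-hour duration gives a latest start of hour 16.
Deburring has several dependents: heat treatment (must start by hour 16, minus 2-hour gap → hour 14); sub-assembly (must start by hour 30). The earliest of those limits is hour 14, so deburring must start by 14 − 4 = hour 10.
To finish by hour 32, dimensional inspection (duration 3) must start no later than hour 29.
Cutting has several dependents: deburring (must start by hour 10, minus 3-hour gap → hour 7); heat treatment (must start by hour 16, minus 2-hour gap → hour 14); dimensional inspection (must start by hour 29); coating (must start by hour 24). The earliest of those limits is hour 7, so cutting must start by 7 − 2 = hour 5.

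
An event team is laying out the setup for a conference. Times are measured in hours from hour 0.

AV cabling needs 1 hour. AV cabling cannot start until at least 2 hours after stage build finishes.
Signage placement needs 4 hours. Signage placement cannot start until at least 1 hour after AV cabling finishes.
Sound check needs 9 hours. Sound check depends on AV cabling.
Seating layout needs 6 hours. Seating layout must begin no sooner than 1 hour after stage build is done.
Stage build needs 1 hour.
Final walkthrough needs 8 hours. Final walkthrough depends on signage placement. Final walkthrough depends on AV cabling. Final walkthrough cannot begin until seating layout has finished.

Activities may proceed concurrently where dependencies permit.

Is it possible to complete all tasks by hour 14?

Stage build has no prerequisites, so it starts at hour 0 and finishes at hour 1.
Seating layout cannot begin until stage build (finishes hour 1, plus 1-hour gap → hour 2). It runs from hour 2 to 2 + 6 = hour 8.
After stage build (finishes hour 1, plus 2-hour gap → hour 3), AV cabling can start at hour 3 and finishes at hour 4.
Sound check cannot begin until AV cabling (finishes hour 4). It runs from hour 4 to 4 + 9 = hour 13.
Signage placement cannot begin until AV cabling (finishes hour 4, plus 1-hour gap → hour 5). It runs from hour 5 to 5 + 4 = hour 9.
For final walkthrough: signage placement (finishes hour 9); AV cabling (finishes hour 4); seating layout (finishes hour 8). Taking the maximum gives a start of hour 9, and it finishes at 9 + 8 = hour 17.
The earliest everything can be done is hour 17, which is after the deadline of 14, so it is not possible.

No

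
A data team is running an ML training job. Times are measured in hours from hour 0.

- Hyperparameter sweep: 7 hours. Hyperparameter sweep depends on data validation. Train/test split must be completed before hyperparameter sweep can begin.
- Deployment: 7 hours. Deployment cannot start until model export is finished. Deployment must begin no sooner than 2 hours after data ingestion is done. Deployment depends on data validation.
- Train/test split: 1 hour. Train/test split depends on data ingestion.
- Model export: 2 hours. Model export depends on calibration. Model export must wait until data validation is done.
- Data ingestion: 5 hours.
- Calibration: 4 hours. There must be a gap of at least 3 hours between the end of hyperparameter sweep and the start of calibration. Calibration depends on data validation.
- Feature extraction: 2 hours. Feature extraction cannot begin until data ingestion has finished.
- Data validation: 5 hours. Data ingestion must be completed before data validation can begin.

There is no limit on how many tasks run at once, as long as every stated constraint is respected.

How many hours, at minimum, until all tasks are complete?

33

Data ingestion can start immediately at hour 0; it finishes at hour 5.
After data ingestion (finishes hour 5), train/test split can start at hour 5 and finishes at hour 6.
After data ingestion (finishes hour 5), feature extraction can start at hour 5 and finishes at hour 7.
Data validation cannot begin until data ingestion (finishes hour 5). It runs from hour 5 to 5 + 5 = hour 10.
Hyperparameter sweep cannot start until data validation (finishes hour 10); train/test split (finishes hour 6). The controlling bound is hour 10, so hyperparameter sweep finishes at 10 + 7 = hour 17.
Calibration has to wait for hyperparameter sweep (finishes hour 17, plus 3-hour gap → hour 20); data validation (finishes hour 10). The latest of these is hour 20, so calibration runs hour 20 to 20 + 4 = hour 24.
For model export: calibration (finishes hour 24); data validation (finishes hour 10). Taking the maximum gives a start of hour 24, and it finishes at 24 + 2 = hour 26.
Deployment needs all of model export (finishes hour 26); data ingestion (finishes hour 5, plus 2-hour gap → hour 7); data validation (finishes hour 10). That puts its earliest start at hour 26; it finishes at 26 + 7 = hour 33.
All tasks are finished once the last one completes. Finish times: Data ingestion at 5, Data validation at 10, Feature extraction at 7, Train/test split at 6, Hyperparameter sweep at 17, Calibration at 24, Model export at 26, Deployment at 33. The latest is hour 33.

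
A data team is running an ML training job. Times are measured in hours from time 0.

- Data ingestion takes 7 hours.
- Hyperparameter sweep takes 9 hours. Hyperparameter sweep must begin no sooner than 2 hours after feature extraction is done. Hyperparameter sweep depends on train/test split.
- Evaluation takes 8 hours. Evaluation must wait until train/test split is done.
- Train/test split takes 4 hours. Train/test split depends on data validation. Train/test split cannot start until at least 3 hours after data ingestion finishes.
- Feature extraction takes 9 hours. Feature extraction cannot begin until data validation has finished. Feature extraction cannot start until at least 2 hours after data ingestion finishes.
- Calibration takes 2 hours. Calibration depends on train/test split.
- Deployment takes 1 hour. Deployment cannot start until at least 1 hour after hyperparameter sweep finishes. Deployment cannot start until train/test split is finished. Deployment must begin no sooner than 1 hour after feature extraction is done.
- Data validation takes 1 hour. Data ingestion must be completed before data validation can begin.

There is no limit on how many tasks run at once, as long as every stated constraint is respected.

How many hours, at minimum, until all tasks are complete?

31

Data ingestion has no prerequisites, so it starts at hour 0 and finishes at hour 7.
Data validation cannot begin until data ingestion (finishes hour 7). It runs from hour 7 to 7 + 1 = hour 8.
Train/test split has to wait for data validation (finishes hour 8); data ingestion (finishes hour 7, plus 3-hour gap → hour 10). The latest of these is hour 10, so train/test split runs hour 10 to 10 + 4 = hour 14.
Calibration waits on train/test split (finishes hour 14), so it starts at hour 14 and finishes at 14 + 2 = hour 16.
After train/test split (finishes hour 14), evaluation can start at hour 14 and finishes at hour 22.
Feature extraction needs all of data validation (finishes hour 8); data ingestion (finishes hour 7, plus 2-hour gap → hour 9). That puts its earliest start at hour 9; it finishes at 9 + 9 = hour 18.
Hyperparameter sweep cannot start until feature extraction (finishes hour 18, plus 2-hour gap → hour 20); train/test split (finishes hour 14). The controlling bound is hour 20, so hyperparameter sweep finishes at 20 + 9 = hour 29.
For deployment: hyperparameter sweep (finishes hour 29, plus 1-hour gap → hour 30); train/test split (finishes hour 14); feature extraction (finishes hour 18, plus 1-hour gap → hour 19). Taking the maximum gives a start of hour 30, and it finishes at 30 + 1 = hour 31.
All tasks are finished once the last one completes. Finish times: Data ingestion at 7, Data validation at 8, Feature extraction at 18, Train/test split at 14, Hyperparameter sweep at 29, Evaluation at 22, Calibration at 16, Deployment at 31. The latest is hour 31.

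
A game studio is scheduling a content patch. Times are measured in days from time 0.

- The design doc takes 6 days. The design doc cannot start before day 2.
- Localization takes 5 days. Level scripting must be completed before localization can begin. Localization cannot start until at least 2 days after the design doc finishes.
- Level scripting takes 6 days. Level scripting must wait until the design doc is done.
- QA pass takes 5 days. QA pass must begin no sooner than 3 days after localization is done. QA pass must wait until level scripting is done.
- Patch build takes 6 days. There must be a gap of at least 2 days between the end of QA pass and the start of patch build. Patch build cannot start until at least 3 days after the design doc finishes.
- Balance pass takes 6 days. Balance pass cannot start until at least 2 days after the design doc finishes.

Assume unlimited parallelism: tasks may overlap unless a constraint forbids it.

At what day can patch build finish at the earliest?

After its own release at day 2, the design doc can start at day 2 and finishes at day 8.
Level scripting waits on the design doc (finishes day 8), so it starts at day 8 and finishes at 8 + 6 = day 14.
Localization needs all of level scripting (finishes day 14); the design doc (finishes day 8, plus 2-day gap → day 10). That puts its earliest start at day 14; it finishes at 14 + 5 = day 19.
QA pass cannot start until localization (finishes day 19, plus 3-day gap → day 22); level scripting (finishes day 14). The controlling bound is day 22, so QA pass finishes at 22 + 5 = day 27.
Patch build cannot start until QA pass (finishes day 27, plus 2-day gap → day 29); the design doc (finishes day 8, plus 3-day gap → day 11). The controlling bound is day 29, so patch build finishes at 29 + 6 = day 35.

35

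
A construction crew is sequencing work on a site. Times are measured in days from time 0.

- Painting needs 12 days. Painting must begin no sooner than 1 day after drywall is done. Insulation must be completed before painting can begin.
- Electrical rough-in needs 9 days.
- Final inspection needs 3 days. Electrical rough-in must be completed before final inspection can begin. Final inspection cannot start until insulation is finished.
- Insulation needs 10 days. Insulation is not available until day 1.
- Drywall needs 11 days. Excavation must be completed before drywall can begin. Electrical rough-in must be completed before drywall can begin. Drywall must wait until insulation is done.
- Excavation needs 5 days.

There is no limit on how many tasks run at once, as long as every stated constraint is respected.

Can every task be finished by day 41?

Yes

Insulation waits on its own release at day 1, so it starts at day 1 and finishes at 1 + 10 = day 11.
Electrical rough-in can start immediately at day 0; it finishes at day 9.
Final inspection cannot start until electrical rough-in (finishes day 9); insulation (finishes day 11). The controlling bound is day 11, so final inspection finishes at 11 + 3 = day 14.
Nothing blocks excavation, so it runs from day 0 to day 5.
Drywall has to wait for excavation (finishes day 5); electrical rough-in (finishes day 9); insulation (finishes day 11). The latest of these is day 11, so drywall runs day 11 to 11 + 11 = day 22.
Painting has to wait for drywall (finishes day 22, plus 1-day gap → day 23); insulation (finishes day 11). The latest of these is day 23, so painting runs day 23 to 23 + 12 = day 35.
Every task is finished by day 35, which is no later than the deadline of 41, so the schedule is feasible.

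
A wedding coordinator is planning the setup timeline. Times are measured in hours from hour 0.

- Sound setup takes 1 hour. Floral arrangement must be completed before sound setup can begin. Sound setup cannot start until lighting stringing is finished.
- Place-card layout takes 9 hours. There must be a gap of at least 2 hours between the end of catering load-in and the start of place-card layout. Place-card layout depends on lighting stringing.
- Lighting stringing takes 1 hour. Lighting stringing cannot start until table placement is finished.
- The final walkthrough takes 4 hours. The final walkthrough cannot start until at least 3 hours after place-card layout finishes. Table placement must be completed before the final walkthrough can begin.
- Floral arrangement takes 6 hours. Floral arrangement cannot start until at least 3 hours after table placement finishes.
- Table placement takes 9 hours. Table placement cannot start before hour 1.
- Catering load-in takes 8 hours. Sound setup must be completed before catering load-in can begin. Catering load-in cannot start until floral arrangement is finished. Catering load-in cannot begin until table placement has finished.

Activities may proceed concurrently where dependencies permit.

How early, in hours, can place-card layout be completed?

After its own release at hour 1, table placement can start at hour 1 and finishes at hour 10.
Lighting stringing waits on table placement (finishes hour 10), so it starts at hour 10 and finishes at 10 + 1 = hour 11.
After table placement (finishes hour 10, plus 3-hour gap → hour 13), floral arrangement can start at hour 13 and finishes at hour 19.
Sound setup needs all of floral arrangement (finishes hour 19); lighting stringing (finishes hour 11). That puts its earliest start at hour 19; it finishes at 19 + 1 = hour 20.
Catering load-in has to wait for sound setup (finishes hour 20); floral arrangement (finishes hour 19); table placement (finishes hour 10). The latest of these is hour 20, so catering load-in runs hour 20 to 20 + 8 = hour 28.
Place-card layout needs all of catering load-in (finishes hour 28, plus 2-hour gap → hour 30); lighting stringing (finishes hour 11). That puts its earliest start at hour 30; it finishes at 30 + 9 = hour 39.

39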